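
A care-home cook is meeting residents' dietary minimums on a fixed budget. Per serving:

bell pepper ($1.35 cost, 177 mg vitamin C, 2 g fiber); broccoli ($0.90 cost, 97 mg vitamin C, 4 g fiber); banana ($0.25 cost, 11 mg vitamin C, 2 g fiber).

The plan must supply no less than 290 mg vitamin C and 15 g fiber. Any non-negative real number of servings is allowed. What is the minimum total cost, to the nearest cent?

$2.98

This is a tiny linear program; its minimum lies at a vertex of the feasible set. List the vertices and price them.
bell pepper only: max(290/177, 15/2) = 7.5 servings → $10.12.
broccoli only: max(290/97, 15/4) = 3.75 servings → $3.38.
banana only: max(290/11, 15/2) = 26.36 servings → $6.59.
bell pepper + broccoli: intersection lies outside the first quadrant.
bell pepper + banana with both tight: 1.25 servings and 6.25 servings → $3.25.
broccoli + banana with both tight: 2.767 servings and 1.967 servings → $2.98.
So the least-cost plan costs $2.98.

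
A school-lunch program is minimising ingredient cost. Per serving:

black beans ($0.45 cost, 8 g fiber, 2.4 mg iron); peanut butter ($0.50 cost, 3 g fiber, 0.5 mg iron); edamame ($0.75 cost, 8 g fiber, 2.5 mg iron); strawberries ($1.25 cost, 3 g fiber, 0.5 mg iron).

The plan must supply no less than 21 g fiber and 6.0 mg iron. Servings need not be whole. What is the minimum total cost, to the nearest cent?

Compare the cost at each extreme point of the feasible region.
black beans only: max(21/8, 6.0/2.4) = 2.625 servings → $1.18.
peanut butter only: max(21/3, 6.0/0.5) = 12 servings → $6.00.
edamame only: max(21/8, 6.0/2.5) = 2.625 servings → $1.97.
strawberries only: max(21/3, 6.0/0.5) = 12 servings → $15.00.
black beans + peanut butter with both tight: 2.344 servings and 0.75 servings → $1.43.
black beans + edamame with both targets exact would need a negative amount; discard.
black beans + strawberries with both tight: 2.344 servings and 0.75 servings → $1.99.
peanut butter + edamame with both tight: 1.286 servings and 2.143 servings → $2.25.
peanut butter + strawberries (both tight): parallel constraints — no distinct corner.
edamame + strawberries with both tight: 2.143 servings and 1.286 servings → $3.21.
So the least-cost plan costs $1.18.

$1.18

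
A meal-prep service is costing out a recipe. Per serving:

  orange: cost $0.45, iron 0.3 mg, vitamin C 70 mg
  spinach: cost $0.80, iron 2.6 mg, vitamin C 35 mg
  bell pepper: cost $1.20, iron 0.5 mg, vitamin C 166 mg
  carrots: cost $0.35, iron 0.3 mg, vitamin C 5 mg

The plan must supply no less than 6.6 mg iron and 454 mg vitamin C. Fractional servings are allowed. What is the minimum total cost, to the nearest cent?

Check every corner: each single food scaled to meet both minima, and each pair solved so both constraints bind.
orange only: max(6.6/0.3, 454/70) = 22 servings → $9.90.
spinach only: max(6.6/2.6, 454/35) = 12.97 servings → $10.38.
bell pepper only: max(6.6/0.5, 454/166) = 13.2 servings → $15.84.
carrots only: max(6.6/0.3, 454/5) = 90.8 servings → $31.78.
orange + spinach with both tight: 5.536 servings and 1.9 servings → $4.01.
orange + bell pepper: intersection lies outside the first quadrant.
orange + carrots with both tight: 5.292 servings and 16.71 servings → $8.23.
spinach + bell pepper with both tight: 2.098 servings and 2.293 servings → $4.43.
spinach + carrots with both targets exact would need a negative amount; discard.
bell pepper + carrots with both tight: 2.182 servings and 18.36 servings → $9.05.
So the least-cost plan costs $4.01.

$4.01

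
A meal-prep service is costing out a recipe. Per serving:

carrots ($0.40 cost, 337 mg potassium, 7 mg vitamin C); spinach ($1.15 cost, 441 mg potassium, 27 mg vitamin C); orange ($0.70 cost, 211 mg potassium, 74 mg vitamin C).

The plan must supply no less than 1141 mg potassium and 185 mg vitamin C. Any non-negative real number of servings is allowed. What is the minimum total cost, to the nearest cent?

With two linear requirements the optimum uses one or two foods; enumerate the corners.
carrots only: max(1141/337, 185/7) = 26.43 servings → $10.57.
spinach only: max(1141/441, 185/27) = 6.852 servings → $7.88.
orange only: max(1141/211, 185/74) = 5.408 servings → $3.79.
carrots + spinach: intersection lies outside the first quadrant.
carrots + orange with both tight: 1.935 servings and 2.317 servings → $2.40.
spinach + orange with both tight: 1.685 servings and 1.885 servings → $3.26.
So the least-cost plan costs $2.40.

$2.40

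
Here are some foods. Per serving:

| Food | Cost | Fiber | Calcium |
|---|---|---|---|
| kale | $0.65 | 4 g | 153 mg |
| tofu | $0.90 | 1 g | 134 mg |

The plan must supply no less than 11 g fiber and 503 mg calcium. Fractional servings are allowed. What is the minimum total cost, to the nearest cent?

This is a tiny linear program; its minimum lies at a vertex of the feasible set. List the vertices and price them.
kale only: max(11/4, 503/153) = 3.288 servings → $2.14.
tofu only: max(11/1, 503/134) = 11 servings → $9.90.
kale + tofu with both tight: 2.535 servings and 0.859 servings → $2.42.
The minimum over all feasible corners is $2.14.

$2.14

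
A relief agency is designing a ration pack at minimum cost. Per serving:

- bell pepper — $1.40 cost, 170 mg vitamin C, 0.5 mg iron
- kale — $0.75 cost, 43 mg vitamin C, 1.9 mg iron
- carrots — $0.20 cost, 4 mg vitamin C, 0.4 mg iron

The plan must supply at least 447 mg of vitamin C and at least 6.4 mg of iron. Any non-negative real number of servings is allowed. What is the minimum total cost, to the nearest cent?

Compare the cost at each extreme point of the feasible region.
bell pepper only: max(447/170, 6.4/0.5) = 12.8 servings → $17.92.
kale only: max(447/43, 6.4/1.9) = 10.4 servings → $7.80.
carrots only: max(447/4, 6.4/0.4) = 111.8 servings → $22.35.
bell pepper + kale with both tight: 1.904 servings and 2.867 servings → $4.82.
bell pepper + carrots with both tight: 2.321 servings and 13.1 servings → $5.87.
kale + carrots: intersection lies outside the first quadrant.
Cheapest feasible corner: $4.82.

$4.82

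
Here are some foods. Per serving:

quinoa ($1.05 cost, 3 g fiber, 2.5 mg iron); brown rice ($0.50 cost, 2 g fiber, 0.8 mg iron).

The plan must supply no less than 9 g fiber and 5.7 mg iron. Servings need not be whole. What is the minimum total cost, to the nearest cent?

At the optimum either one food covers both requirements or two foods hit both targets exactly; no other combination can be cheaper.
quinoa only: max(9/3, 5.7/2.5) = 3 servings → $3.15.
brown rice only: max(9/2, 5.7/0.8) = 7.125 servings → $3.56.
quinoa + brown rice with both tight: 1.615 servings and 2.077 servings → $2.73.
So the least-cost plan costs $2.73.

$2.73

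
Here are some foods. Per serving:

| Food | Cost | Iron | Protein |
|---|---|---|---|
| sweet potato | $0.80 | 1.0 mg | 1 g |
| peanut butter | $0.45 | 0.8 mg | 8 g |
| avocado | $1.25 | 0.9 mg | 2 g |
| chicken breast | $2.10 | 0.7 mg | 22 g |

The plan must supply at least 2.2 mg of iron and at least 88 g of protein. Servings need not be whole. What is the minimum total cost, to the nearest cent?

$4.95

This is a tiny linear program; its minimum lies at a vertex of the feasible set. List the vertices and price them.
sweet potato only: max(2.2/1.0, 88/1) = 88 servings → $70.40.
peanut butter only: max(2.2/0.8, 88/8) = 11 servings → $4.95.
avocado only: max(2.2/0.9, 88/2) = 44 servings → $55.00.
chicken breast only: max(2.2/0.7, 88/22) = 4 servings → $8.40.
sweet potato + peanut butter with both targets exact would need a negative amount; discard.
sweet potato + avocado with both targets exact would need a negative amount; discard.
sweet potato + chicken breast: the both-tight solution has a negative serving — not a feasible corner.
peanut butter + avocado: the both-tight solution has a negative serving — not a feasible corner.
peanut butter + chicken breast with both targets exact would need a negative amount; discard.
avocado + chicken breast: the both-tight solution has a negative serving — not a feasible corner.
So the least-cost plan costs $4.95.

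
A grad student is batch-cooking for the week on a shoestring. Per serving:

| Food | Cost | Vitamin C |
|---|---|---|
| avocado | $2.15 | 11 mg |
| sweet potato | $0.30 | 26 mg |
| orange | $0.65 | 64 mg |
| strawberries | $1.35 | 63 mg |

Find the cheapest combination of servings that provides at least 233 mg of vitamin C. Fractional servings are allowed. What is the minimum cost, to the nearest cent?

$2.37

Cost per mg of vitamin C: orange $0.0102, sweet potato $0.0115, strawberries $0.0214, avocado $0.1955.
With no serving limits, use only orange: 233 mg / 64 mg = 3.641 servings × $0.65 = $2.37.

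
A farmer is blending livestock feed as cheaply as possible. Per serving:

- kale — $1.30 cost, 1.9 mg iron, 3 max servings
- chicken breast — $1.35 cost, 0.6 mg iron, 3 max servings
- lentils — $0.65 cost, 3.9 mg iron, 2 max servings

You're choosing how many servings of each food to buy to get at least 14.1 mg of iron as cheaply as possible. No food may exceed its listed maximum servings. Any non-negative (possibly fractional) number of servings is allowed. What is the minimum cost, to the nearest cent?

$6.55

Cost per mg of iron: lentils $0.1667, kale $0.6842, chicken breast $2.2500.
Take 2 servings of lentils: +7.8 mg iron for $1.30 (total $1.30, still need 6.3 mg).
Take 3 servings of kale: +5.7 mg iron for $3.90 (total $5.20, still need 0.6 mg).
Take 1 serving of chicken breast: +0.6 mg iron for $1.35 (total $6.55, still need 0.0 mg).
Greedy by cheapest-per-mg is optimal for a single linear constraint, so the minimum cost is $6.55.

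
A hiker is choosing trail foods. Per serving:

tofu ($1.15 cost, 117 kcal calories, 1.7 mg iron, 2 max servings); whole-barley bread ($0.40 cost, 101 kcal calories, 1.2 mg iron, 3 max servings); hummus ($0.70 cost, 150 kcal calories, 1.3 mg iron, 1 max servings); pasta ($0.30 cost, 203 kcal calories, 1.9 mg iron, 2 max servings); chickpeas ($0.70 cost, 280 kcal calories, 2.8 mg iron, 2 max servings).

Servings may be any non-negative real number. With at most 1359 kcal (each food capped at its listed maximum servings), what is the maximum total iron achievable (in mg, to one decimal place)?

15.1 mg

Iron per kcal: tofu 0.01453, whole-barley bread 0.01188, chickpeas 0.01, pasta 0.00936, hummus 0.008667.
Take 2 servings of tofu: uses 234 kcal, +3.4 mg iron (running total 3.4 mg).
Take 3 servings of whole-barley bread: uses 303 kcal, +3.6 mg iron (running total 7.0 mg).
Take 2 servings of chickpeas: uses 560 kcal, +5.6 mg iron (running total 12.6 mg).
Take 1.291 servings of pasta: uses 262 kcal, +2.5 mg iron (running total 15.1 mg).
Filling greedily by iron-per-kcal is optimal for one linear limit, giving 15.1 mg.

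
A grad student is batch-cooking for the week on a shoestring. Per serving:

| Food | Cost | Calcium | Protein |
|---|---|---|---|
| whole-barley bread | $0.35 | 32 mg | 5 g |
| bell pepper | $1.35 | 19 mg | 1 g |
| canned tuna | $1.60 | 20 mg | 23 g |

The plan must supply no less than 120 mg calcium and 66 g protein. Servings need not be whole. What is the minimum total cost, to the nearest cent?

Check every corner: each single food scaled to meet both minima, and each pair solved so both constraints bind.
whole-barley bread only: max(120/32, 66/5) = 13.2 servings → $4.62.
bell pepper only: max(120/19, 66/1) = 66 servings → $89.10.
canned tuna only: max(120/20, 66/23) = 6 servings → $9.60.
whole-barley bread + bell pepper: the both-tight solution has a negative serving — not a feasible corner.
whole-barley bread + canned tuna with both tight: 2.264 servings and 2.377 servings → $4.60.
bell pepper + canned tuna with both tight: 3.453 servings and 2.719 servings → $9.01.
The minimum over all feasible corners is $4.60.

$4.60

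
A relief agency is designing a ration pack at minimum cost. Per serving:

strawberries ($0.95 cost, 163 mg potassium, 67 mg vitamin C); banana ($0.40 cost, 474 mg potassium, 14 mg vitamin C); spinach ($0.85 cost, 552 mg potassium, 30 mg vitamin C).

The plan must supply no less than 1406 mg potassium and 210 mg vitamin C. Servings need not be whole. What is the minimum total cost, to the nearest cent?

$3.39

The cheapest plan sits at a corner of the feasible region — with two constraints it uses at most two foods.
strawberries only: max(1406/163, 210/67) = 8.626 servings → $8.19.
banana only: max(1406/474, 210/14) = 15 servings → $6.00.
spinach only: max(1406/552, 210/30) = 7 servings → $5.95.
strawberries + banana with both tight: 2.709 servings and 2.035 servings → $3.39.
strawberries + spinach with both tight: 2.298 servings and 1.869 servings → $3.77.
banana + spinach with both targets exact would need a negative amount; discard.
Cheapest feasible corner: $3.39.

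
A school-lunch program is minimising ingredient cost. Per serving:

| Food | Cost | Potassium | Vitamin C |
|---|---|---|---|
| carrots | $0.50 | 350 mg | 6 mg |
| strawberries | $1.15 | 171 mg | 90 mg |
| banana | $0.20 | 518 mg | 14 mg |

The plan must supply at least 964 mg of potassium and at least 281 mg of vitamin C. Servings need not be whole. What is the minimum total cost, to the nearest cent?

$3.61

A basic optimal solution has at most two foods positive. Try each food alone and each pair with both targets met exactly.
carrots only: max(964/350, 281/6) = 46.83 servings → $23.42.
strawberries only: max(964/171, 281/90) = 5.637 servings → $6.48.
banana only: max(964/518, 281/14) = 20.07 servings → $4.01.
carrots + strawberries with both tight: 1.27 servings and 3.038 servings → $4.13.
carrots + banana with both targets exact would need a negative amount; discard.
strawberries + banana with both tight: 2.986 servings and 0.8753 servings → $3.61.
The minimum over all feasible corners is $3.61.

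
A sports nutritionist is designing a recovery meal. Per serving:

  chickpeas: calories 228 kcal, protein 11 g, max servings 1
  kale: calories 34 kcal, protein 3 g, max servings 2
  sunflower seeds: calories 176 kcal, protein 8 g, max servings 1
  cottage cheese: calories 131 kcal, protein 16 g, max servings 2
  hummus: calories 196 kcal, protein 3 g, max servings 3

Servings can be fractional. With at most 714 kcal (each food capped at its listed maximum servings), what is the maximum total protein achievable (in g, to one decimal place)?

56.1 g

Protein per kcal: cottage cheese 0.1221, kale 0.08824, chickpeas 0.04825, sunflower seeds 0.04545, hummus 0.01531.
Take 2 servings of cottage cheese: uses 262 kcal, +32.0 g protein (running total 32.0 g).
Take 2 servings of kale: uses 68 kcal, +6.0 g protein (running total 38.0 g).
Take 1 serving of chickpeas: uses 228 kcal, +11.0 g protein (running total 49.0 g).
Take 0.8864 servings of sunflower seeds: uses 156 kcal, +7.1 g protein (running total 56.1 g).
Greedy by best ratio exhausts the calories allowance optimally: 56.1 g.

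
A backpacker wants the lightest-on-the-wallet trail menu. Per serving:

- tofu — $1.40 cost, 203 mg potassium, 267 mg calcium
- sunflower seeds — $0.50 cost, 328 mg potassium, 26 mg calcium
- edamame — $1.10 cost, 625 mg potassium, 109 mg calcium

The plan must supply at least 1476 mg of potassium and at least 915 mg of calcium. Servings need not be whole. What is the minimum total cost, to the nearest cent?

An LP optimum is at a vertex; with two nutrient constraints at most two foods are used. Check each candidate.
tofu only: max(1476/203, 915/267) = 7.271 servings → $10.18.
sunflower seeds only: max(1476/328, 915/26) = 35.19 servings → $17.60.
edamame only: max(1476/625, 915/109) = 8.394 servings → $9.23.
tofu + sunflower seeds with both tight: 3.18 servings and 2.532 servings → $5.72.
tofu + edamame with both tight: 2.839 servings and 1.439 servings → $5.56.
sunflower seeds + edamame: intersection lies outside the first quadrant.
The minimum over all feasible corners is $5.56.

$5.56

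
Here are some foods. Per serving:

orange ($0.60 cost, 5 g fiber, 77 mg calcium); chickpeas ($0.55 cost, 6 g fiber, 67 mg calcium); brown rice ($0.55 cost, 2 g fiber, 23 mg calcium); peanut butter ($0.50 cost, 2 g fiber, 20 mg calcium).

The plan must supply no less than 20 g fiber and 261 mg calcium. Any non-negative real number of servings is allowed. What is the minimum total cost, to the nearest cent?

With two linear requirements the optimum uses one or two foods; enumerate the corners.
orange only: max(20/5, 261/77) = 4 servings → $2.40.
chickpeas only: max(20/6, 261/67) = 3.896 servings → $2.14.
brown rice only: max(20/2, 261/23) = 11.35 servings → $6.24.
peanut butter only: max(20/2, 261/20) = 13.05 servings → $6.53.
orange + chickpeas with both tight: 1.78 servings and 1.85 servings → $2.09.
orange + brown rice with both tight: 1.59 servings and 6.026 servings → $4.27.
orange + peanut butter with both tight: 2.259 servings and 4.352 servings → $3.53.
chickpeas + brown rice: intersection lies outside the first quadrant.
chickpeas + peanut butter: intersection lies outside the first quadrant.
brown rice + peanut butter: intersection lies outside the first quadrant.
So the least-cost plan costs $2.09.

$2.09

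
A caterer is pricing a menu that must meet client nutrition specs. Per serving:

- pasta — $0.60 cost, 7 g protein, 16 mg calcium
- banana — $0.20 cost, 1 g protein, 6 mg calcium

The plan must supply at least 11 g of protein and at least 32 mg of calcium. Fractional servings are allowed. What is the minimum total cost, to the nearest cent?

$1.15

Minimising a linear cost over {protein ≥ 11, calcium ≥ 32, servings ≥ 0} — the optimum is at a vertex, using one or two foods.
pasta only: max(11/7, 32/16) = 2 servings → $1.20.
banana only: max(11/1, 32/6) = 11 servings → $2.20.
pasta + banana with both tight: 1.308 servings and 1.846 servings → $1.15.
The minimum over all feasible corners is $1.15.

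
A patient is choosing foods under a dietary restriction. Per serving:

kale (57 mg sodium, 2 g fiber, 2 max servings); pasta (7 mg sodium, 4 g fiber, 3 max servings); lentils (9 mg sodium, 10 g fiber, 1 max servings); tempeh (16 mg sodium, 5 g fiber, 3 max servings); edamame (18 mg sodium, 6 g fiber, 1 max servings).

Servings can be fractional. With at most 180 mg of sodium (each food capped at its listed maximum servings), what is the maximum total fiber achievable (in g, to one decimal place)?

45.9 g

Fiber per mg sodium: lentils 1.111, pasta 0.5714, edamame 0.3333, tempeh 0.3125, kale 0.03509.
Take 1 serving of lentils: uses 9 mg sodium, +10.0 g fiber (running total 10.0 g).
Take 3 servings of pasta: uses 21 mg sodium, +12.0 g fiber (running total 22.0 g).
Take 1 serving of edamame: uses 18 mg sodium, +6.0 g fiber (running total 28.0 g).
Take 3 servings of tempeh: uses 48 mg sodium, +15.0 g fiber (running total 43.0 g).
Take 1.474 servings of kale: uses 84 mg sodium, +2.9 g fiber (running total 45.9 g).
Greedy by best ratio exhausts the sodium allowance optimally: 45.9 g.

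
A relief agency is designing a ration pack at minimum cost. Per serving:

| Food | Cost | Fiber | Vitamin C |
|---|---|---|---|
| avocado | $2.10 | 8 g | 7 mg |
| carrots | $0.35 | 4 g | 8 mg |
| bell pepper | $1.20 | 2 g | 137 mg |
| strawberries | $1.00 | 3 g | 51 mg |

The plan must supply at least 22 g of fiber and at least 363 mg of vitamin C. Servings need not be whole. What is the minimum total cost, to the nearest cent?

The cheapest plan sits at a corner of the feasible region — with two constraints it uses at most two foods.
avocado only: max(22/8, 363/7) = 51.86 servings → $108.90.
carrots only: max(22/4, 363/8) = 45.38 servings → $15.88.
bell pepper only: max(22/2, 363/137) = 11 servings → $13.20.
strawberries only: max(22/3, 363/51) = 7.333 servings → $7.33.
avocado + carrots: intersection lies outside the first quadrant.
avocado + bell pepper with both tight: 2.115 servings and 2.542 servings → $7.49.
avocado + strawberries with both tight: 0.08527 servings and 7.106 servings → $7.29.
carrots + bell pepper with both tight: 4.301 servings and 2.398 servings → $4.38.
carrots + strawberries with both tight: 0.1833 servings and 7.089 servings → $7.15.
bell pepper + strawberries with both targets exact would need a negative amount; discard.
So the least-cost plan costs $4.38.

$4.38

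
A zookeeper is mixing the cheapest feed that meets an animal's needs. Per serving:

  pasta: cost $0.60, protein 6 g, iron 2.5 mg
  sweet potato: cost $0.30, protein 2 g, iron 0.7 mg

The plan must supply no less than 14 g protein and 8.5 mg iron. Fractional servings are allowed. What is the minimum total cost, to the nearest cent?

Minimising a linear cost over {protein ≥ 14, iron ≥ 8.5, servings ≥ 0} — the optimum is at a vertex, using one or two foods.
pasta only: max(14/6, 8.5/2.5) = 3.4 servings → $2.04.
sweet potato only: max(14/2, 8.5/0.7) = 12.14 servings → $3.64.
pasta + sweet potato: the both-tight solution has a negative serving — not a feasible corner.
So the least-cost plan costs $2.04.

$2.04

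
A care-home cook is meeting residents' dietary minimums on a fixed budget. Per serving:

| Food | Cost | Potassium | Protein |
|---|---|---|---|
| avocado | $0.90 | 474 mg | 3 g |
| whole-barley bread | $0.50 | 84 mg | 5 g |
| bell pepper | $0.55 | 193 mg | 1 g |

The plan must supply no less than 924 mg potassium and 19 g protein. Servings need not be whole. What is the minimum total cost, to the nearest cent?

$2.76

This is a tiny linear program; its minimum lies at a vertex of the feasible set. List the vertices and price them.
avocado only: max(924/474, 19/3) = 6.333 servings → $5.70.
whole-barley bread only: max(924/84, 19/5) = 11 servings → $5.50.
bell pepper only: max(924/193, 19/1) = 19 servings → $10.45.
avocado + whole-barley bread with both tight: 1.428 servings and 2.943 servings → $2.76.
avocado + bell pepper with both targets exact would need a negative amount; discard.
whole-barley bread + bell pepper with both tight: 3.114 servings and 3.432 servings → $3.44.
Cheapest feasible corner: $2.76.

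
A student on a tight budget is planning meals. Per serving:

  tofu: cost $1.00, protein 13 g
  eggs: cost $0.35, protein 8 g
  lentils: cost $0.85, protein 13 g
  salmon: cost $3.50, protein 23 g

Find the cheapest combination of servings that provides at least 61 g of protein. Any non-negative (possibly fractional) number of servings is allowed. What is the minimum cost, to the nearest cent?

Cost per g of protein: eggs $0.0437, lentils $0.0654, tofu $0.0769, salmon $0.1522.
With no serving limits, use only eggs: 61 g / 8 g = 7.625 servings × $0.35 = $2.67.

$2.67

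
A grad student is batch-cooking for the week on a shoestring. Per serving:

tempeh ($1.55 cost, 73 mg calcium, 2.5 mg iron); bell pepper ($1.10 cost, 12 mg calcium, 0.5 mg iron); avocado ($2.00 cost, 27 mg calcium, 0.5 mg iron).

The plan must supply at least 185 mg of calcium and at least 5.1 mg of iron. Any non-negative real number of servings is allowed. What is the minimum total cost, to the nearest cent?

$3.93

This is a tiny linear program; its minimum lies at a vertex of the feasible set. List the vertices and price them.
tempeh only: max(185/73, 5.1/2.5) = 2.534 servings → $3.93.
bell pepper only: max(185/12, 5.1/0.5) = 15.42 servings → $16.96.
avocado only: max(185/27, 5.1/0.5) = 10.2 servings → $20.40.
tempeh + bell pepper: the both-tight solution has a negative serving — not a feasible corner.
tempeh + avocado with both tight: 1.458 servings and 2.91 servings → $8.08.
bell pepper + avocado with both tight: 6.027 servings and 4.173 servings → $14.98.
So the least-cost plan costs $3.93.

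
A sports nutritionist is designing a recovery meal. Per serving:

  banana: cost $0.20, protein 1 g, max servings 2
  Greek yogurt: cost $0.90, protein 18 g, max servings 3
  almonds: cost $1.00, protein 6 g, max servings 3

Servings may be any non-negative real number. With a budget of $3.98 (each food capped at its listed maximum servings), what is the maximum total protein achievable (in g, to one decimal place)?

Protein per dollar: Greek yogurt 20, almonds 6, banana 5.
Take 3 servings of Greek yogurt: spends $2.70, +54.0 g protein (running total 54.0 g).
Take 1.28 servings of almonds: spends $1.28, +7.7 g protein (running total 61.7 g).
Filling greedily by protein-per-dollar is optimal for one linear limit, giving 61.7 g.

61.7 g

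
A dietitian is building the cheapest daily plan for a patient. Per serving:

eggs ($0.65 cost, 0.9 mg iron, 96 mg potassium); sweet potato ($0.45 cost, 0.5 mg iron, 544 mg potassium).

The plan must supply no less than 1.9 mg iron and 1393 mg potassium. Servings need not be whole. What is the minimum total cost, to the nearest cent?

A basic optimal solution has at most two foods positive. Try each food alone and each pair with both targets met exactly.
eggs only: max(1.9/0.9, 1393/96) = 14.51 servings → $9.43.
sweet potato only: max(1.9/0.5, 1393/544) = 3.8 servings → $1.71.
eggs + sweet potato with both tight: 0.7634 servings and 2.426 servings → $1.59.
So the least-cost plan costs $1.59.

$1.59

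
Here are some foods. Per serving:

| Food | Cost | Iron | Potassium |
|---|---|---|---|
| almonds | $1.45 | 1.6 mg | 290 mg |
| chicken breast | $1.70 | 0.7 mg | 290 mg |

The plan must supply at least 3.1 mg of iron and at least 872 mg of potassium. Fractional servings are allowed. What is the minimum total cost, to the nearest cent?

Compare the cost at each extreme point of the feasible region.
almonds only: max(3.1/1.6, 872/290) = 3.007 servings → $4.36.
chicken breast only: max(3.1/0.7, 872/290) = 4.429 servings → $7.53.
almonds + chicken breast with both tight: 1.106 servings and 1.901 servings → $4.84.
So the least-cost plan costs $4.36.

$4.36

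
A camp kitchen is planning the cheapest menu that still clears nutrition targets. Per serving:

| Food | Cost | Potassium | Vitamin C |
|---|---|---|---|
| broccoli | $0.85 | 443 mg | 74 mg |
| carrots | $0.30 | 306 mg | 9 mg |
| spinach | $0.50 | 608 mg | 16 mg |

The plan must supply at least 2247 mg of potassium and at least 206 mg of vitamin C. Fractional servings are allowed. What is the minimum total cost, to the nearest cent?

$2.99

The cheapest plan sits at a corner of the feasible region — with two constraints it uses at most two foods.
broccoli only: max(2247/443, 206/74) = 5.072 servings → $4.31.
carrots only: max(2247/306, 206/9) = 22.89 servings → $6.87.
spinach only: max(2247/608, 206/16) = 12.88 servings → $6.44.
broccoli + carrots with both tight: 2.295 servings and 4.021 servings → $3.16.
broccoli + spinach with both tight: 2.356 servings and 1.979 servings → $2.99.
carrots + spinach: intersection lies outside the first quadrant.
The minimum over all feasible corners is $2.99.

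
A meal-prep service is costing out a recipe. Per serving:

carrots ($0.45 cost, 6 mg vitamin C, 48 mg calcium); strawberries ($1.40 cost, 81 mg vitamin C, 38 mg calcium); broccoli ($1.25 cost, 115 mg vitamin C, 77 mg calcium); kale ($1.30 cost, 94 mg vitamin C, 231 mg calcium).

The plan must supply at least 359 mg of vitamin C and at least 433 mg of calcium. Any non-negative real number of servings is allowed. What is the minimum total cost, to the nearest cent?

$4.22

An LP optimum is at a vertex; with two nutrient constraints at most two foods are used. Check each candidate.
carrots only: max(359/6, 433/48) = 59.83 servings → $26.93.
strawberries only: max(359/81, 433/38) = 11.39 servings → $15.95.
broccoli only: max(359/115, 433/77) = 5.623 servings → $7.03.
kale only: max(359/94, 433/231) = 3.819 servings → $4.96.
carrots + strawberries with both tight: 5.855 servings and 3.998 servings → $8.23.
carrots + broccoli with both tight: 4.38 servings and 2.893 servings → $5.59.
carrots + kale with both targets exact would need a negative amount; discard.
strawberries + broccoli: intersection lies outside the first quadrant.
strawberries + kale with both tight: 2.789 servings and 1.416 servings → $5.75.
broccoli + kale with both tight: 2.185 servings and 1.146 servings → $4.22.
The minimum over all feasible corners is $4.22.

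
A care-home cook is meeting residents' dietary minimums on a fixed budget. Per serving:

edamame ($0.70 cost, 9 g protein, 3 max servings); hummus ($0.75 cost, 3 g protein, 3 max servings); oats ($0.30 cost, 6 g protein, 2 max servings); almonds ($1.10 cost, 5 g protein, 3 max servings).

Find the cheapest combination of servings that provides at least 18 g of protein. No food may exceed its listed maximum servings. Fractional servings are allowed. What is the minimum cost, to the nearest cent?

Cost per g of protein: oats $0.0500, edamame $0.0778, almonds $0.2200, hummus $0.2500.
Take 2 servings of oats: +12.0 g protein for $0.60 (total $0.60, still need 6.0 g).
Take 0.6667 servings of edamame: +6.0 g protein for $0.47 (total $1.07, still need 0.0 g).
Greedy by cheapest-per-g is optimal for a single linear constraint, so the minimum cost is $1.07.

$1.07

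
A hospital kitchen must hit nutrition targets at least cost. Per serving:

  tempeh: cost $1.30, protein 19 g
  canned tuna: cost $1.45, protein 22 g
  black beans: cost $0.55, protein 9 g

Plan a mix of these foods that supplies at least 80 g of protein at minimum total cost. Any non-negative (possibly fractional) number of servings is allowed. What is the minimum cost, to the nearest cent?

$4.89

Cost per g of protein: black beans $0.0611, canned tuna $0.0659, tempeh $0.0684.
With no serving limits, use only black beans: 80 g / 9 g = 8.889 servings × $0.55 = $4.89.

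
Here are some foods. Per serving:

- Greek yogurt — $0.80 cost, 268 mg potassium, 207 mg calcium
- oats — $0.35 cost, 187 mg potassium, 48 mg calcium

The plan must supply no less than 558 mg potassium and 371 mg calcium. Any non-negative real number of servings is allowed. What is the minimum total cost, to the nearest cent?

$1.54

The cheapest plan sits at a corner of the feasible region — with two constraints it uses at most two foods.
Greek yogurt only: max(558/268, 371/207) = 2.082 servings → $1.67.
oats only: max(558/187, 371/48) = 7.729 servings → $2.71.
Greek yogurt + oats with both tight: 1.648 servings and 0.6221 servings → $1.54.
Cheapest feasible corner: $1.54.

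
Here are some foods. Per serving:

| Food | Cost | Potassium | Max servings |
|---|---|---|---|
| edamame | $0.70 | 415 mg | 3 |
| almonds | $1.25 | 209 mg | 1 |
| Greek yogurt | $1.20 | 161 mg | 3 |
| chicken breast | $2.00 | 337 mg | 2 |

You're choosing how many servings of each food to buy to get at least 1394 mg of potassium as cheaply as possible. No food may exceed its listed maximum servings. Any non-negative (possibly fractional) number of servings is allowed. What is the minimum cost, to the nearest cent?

Cost per mg of potassium: edamame $0.0017, chicken breast $0.0059, almonds $0.0060, Greek yogurt $0.0075.
Take 3 servings of edamame: +1245.0 mg potassium for $2.10 (total $2.10, still need 149.0 mg).
Take 0.4421 servings of chicken breast: +149.0 mg potassium for $0.88 (total $2.98, still need 0.0 mg).
Greedy by cheapest-per-mg is optimal for a single linear constraint, so the minimum cost is $2.98.

$2.98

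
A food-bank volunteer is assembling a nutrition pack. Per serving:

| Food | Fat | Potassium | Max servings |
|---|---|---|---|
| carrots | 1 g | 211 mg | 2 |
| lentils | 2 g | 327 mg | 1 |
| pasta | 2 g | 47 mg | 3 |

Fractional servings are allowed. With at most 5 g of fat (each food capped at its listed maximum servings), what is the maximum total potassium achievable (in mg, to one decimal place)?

772.5 mg

Potassium per g fat: carrots 211, lentils 163.5, pasta 23.5.
Take 2 servings of carrots: uses 2 g fat, +422.0 mg potassium (running total 422.0 mg).
Take 1 serving of lentils: uses 2 g fat, +327.0 mg potassium (running total 749.0 mg).
Take 0.5 servings of pasta: uses 1 g fat, +23.5 mg potassium (running total 772.5 mg).
Filling greedily by potassium-per-g fat is optimal for one linear limit, giving 772.5 mg.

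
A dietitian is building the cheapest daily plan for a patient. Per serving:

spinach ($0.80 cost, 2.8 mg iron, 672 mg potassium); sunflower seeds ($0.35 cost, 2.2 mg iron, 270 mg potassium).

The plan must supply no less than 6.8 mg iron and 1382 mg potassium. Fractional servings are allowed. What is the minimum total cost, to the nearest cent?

Two binding constraints pin down two serving amounts, so the optimal mix uses at most two foods. The candidates are each food alone (scaled to the tighter of iron/potassium) and each pair with both constraints tight.
spinach only: max(6.8/2.8, 1382/672) = 2.429 servings → $1.94.
sunflower seeds only: max(6.8/2.2, 1382/270) = 5.119 servings → $1.79.
spinach + sunflower seeds with both tight: 1.667 servings and 0.969 servings → $1.67.
The minimum over all feasible corners is $1.67.

$1.67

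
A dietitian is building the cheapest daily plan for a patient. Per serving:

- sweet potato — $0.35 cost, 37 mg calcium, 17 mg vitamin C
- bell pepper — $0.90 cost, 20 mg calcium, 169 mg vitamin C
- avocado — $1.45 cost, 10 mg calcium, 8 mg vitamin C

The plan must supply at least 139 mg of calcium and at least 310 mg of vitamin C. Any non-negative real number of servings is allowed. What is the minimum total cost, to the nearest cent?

$2.41

This is a tiny linear program; its minimum lies at a vertex of the feasible set. List the vertices and price them.
sweet potato only: max(139/37, 310/17) = 18.24 servings → $6.38.
bell pepper only: max(139/20, 310/169) = 6.95 servings → $6.25.
avocado only: max(139/10, 310/8) = 38.75 servings → $56.19.
sweet potato + bell pepper with both tight: 2.924 servings and 1.54 servings → $2.41.
sweet potato + avocado with both targets exact would need a negative amount; discard.
bell pepper + avocado with both tight: 1.299 servings and 11.3 servings → $17.56.
So the least-cost plan costs $2.41.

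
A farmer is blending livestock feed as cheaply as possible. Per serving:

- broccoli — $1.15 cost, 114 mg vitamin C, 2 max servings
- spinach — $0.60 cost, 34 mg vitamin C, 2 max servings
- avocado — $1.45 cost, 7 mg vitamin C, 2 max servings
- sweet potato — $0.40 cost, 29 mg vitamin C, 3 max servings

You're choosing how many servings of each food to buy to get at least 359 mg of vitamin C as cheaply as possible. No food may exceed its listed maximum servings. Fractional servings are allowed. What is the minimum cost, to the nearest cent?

Cost per mg of vitamin C: broccoli $0.0101, sweet potato $0.0138, spinach $0.0176, avocado $0.2071.
Take 2 servings of broccoli: +228.0 mg vitamin C for $2.30 (total $2.30, still need 131.0 mg).
Take 3 servings of sweet potato: +87.0 mg vitamin C for $1.20 (total $3.50, still need 44.0 mg).
Take 1.294 servings of spinach: +44.0 mg vitamin C for $0.78 (total $4.28, still need 0.0 mg).
Greedy by cheapest-per-mg is optimal for a single linear constraint, so the minimum cost is $4.28.

$4.28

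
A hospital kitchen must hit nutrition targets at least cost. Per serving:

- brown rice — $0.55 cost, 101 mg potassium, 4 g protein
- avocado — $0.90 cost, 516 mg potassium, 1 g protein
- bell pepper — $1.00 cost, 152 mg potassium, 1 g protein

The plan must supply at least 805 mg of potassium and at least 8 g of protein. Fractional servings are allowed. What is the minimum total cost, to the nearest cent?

$2.04

An LP optimum is at a vertex; with two nutrient constraints at most two foods are used. Check each candidate.
brown rice only: max(805/101, 8/4) = 7.97 servings → $4.38.
avocado only: max(805/516, 8/1) = 8 servings → $7.20.
bell pepper only: max(805/152, 8/1) = 8 servings → $8.00.
brown rice + avocado with both tight: 1.693 servings and 1.229 servings → $2.04.
brown rice + bell pepper with both tight: 0.8107 servings and 4.757 servings → $5.20.
avocado + bell pepper: the both-tight solution has a negative serving — not a feasible corner.
So the least-cost plan costs $2.04.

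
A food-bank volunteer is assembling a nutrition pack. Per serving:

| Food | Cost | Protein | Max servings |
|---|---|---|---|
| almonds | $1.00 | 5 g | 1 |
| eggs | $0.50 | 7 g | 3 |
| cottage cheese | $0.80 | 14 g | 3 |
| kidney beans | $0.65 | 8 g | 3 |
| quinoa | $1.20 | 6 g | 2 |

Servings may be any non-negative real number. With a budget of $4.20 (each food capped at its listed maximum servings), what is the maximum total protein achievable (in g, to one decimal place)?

Protein per dollar: cottage cheese 17.5, eggs 14, kidney beans 12.31, almonds 5, quinoa 5.
Take 3 servings of cottage cheese: spends $2.40, +42.0 g protein (running total 42.0 g).
Take 3 servings of eggs: spends $1.50, +21.0 g protein (running total 63.0 g).
Take 0.4615 servings of kidney beans: spends $0.30, +3.7 g protein (running total 66.7 g).
Greedy by best ratio exhausts the cost allowance optimally: 66.7 g.

66.7 g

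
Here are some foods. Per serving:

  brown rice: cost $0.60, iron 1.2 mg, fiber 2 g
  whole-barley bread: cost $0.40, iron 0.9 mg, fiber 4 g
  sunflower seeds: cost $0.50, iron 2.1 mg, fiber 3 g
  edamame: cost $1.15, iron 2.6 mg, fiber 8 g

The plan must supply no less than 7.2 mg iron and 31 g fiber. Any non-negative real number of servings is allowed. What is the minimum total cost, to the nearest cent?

$3.13

Check every corner: each single food scaled to meet both minima, and each pair solved so both constraints bind.
brown rice only: max(7.2/1.2, 31/2) = 15.5 servings → $9.30.
whole-barley bread only: max(7.2/0.9, 31/4) = 8 servings → $3.20.
sunflower seeds only: max(7.2/2.1, 31/3) = 10.33 servings → $5.17.
edamame only: max(7.2/2.6, 31/8) = 3.875 servings → $4.46.
brown rice + whole-barley bread with both tight: 0.3 servings and 7.6 servings → $3.22.
brown rice + sunflower seeds: intersection lies outside the first quadrant.
brown rice + edamame with both targets exact would need a negative amount; discard.
whole-barley bread + sunflower seeds with both tight: 7.632 servings and 0.1579 servings → $3.13.
whole-barley bread + edamame with both tight: 7.188 servings and 0.2812 servings → $3.20.
sunflower seeds + edamame: intersection lies outside the first quadrant.
So the least-cost plan costs $3.13.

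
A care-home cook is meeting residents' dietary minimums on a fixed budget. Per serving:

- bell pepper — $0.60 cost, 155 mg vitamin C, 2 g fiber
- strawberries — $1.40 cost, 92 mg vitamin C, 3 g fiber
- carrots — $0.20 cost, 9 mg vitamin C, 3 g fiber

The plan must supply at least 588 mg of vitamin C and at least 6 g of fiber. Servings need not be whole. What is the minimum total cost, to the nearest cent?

$2.28

Minimising a linear cost over {vitamin C ≥ 588, fiber ≥ 6, servings ≥ 0} — the optimum is at a vertex, using one or two foods.
bell pepper only: max(588/155, 6/2) = 3.794 servings → $2.28.
strawberries only: max(588/92, 6/3) = 6.391 servings → $8.95.
carrots only: max(588/9, 6/3) = 65.33 servings → $13.07.
bell pepper + strawberries with both targets exact would need a negative amount; discard.
bell pepper + carrots with both targets exact would need a negative amount; discard.
strawberries + carrots with both targets exact would need a negative amount; discard.
Cheapest feasible corner: $2.28.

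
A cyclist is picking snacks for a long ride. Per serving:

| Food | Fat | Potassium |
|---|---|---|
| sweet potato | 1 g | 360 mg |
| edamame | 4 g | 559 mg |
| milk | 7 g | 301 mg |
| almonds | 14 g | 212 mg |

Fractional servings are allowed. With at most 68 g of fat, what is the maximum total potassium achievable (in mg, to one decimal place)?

24480.0 mg

Potassium per g fat: sweet potato 360, edamame 139.8, milk 43, almonds 15.14.
With no serving limits, spend the whole fat allowance on sweet potato: 68 g / 1 g × 360 mg = 24480.0 mg.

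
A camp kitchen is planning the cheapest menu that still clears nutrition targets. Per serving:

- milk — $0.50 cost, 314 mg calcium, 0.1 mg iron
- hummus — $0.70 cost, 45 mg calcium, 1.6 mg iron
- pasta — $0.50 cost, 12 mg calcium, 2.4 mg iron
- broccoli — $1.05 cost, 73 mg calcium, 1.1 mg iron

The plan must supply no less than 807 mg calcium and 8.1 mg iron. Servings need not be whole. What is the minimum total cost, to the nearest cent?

$2.86

For a min-cost LP with two ≥-constraints, a basic feasible solution has at most two positive variables.
milk only: max(807/314, 8.1/0.1) = 81 servings → $40.50.
hummus only: max(807/45, 8.1/1.6) = 17.93 servings → $12.55.
pasta only: max(807/12, 8.1/2.4) = 67.25 servings → $33.62.
broccoli only: max(807/73, 8.1/1.1) = 11.05 servings → $11.61.
milk + hummus with both tight: 1.861 servings and 4.946 servings → $4.39.
milk + pasta with both tight: 2.445 servings and 3.273 servings → $2.86.
milk + broccoli with both tight: 0.8767 servings and 7.284 servings → $8.09.
hummus + pasta with both targets exact would need a negative amount; discard.
hummus + broccoli with both targets exact would need a negative amount; discard.
pasta + broccoli: the both-tight solution has a negative serving — not a feasible corner.
So the least-cost plan costs $2.86.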